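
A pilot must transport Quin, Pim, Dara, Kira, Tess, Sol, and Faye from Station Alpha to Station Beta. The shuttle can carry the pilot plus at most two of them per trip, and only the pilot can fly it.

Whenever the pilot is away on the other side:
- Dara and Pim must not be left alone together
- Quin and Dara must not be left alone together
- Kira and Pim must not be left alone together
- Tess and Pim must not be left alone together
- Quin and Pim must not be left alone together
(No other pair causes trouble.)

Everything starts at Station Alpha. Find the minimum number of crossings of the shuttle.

Counting alone: the pilot can take at most 2 across per trip to Station Beta, so moving all 7 needs at least 4 loaded trips out, with a return between consecutive ones — at least 7 crossings.
The safety rule pushes this higher. Following every safe sequence of crossings, the most of the 7 that can be at Station Beta as the shuttle arrives there on crossings 7, 9 is 5, 6 respectively — never all 7.
So no plan with fewer than 11 crossings exists, and this one achieves 11:
1. Pilot goes to Station Beta with Pim and Quin.
2. Pilot goes back to Station Alpha with Quin.
3. Pilot goes to Station Beta with Kira and Quin.
4. Pilot goes back to Station Alpha with Pim.
5. Pilot goes to Station Beta with Pim and Tess.
6. Pilot goes back to Station Alpha with Pim.
7. Pilot goes to Station Beta with Pim and Sol.
8. Pilot goes back to Station Alpha with Pim.
9. Pilot goes to Station Beta with Faye and Pim.
10. Pilot goes back to Station Alpha with Pim.
11. Pilot goes to Station Beta with Dara and Pim.

11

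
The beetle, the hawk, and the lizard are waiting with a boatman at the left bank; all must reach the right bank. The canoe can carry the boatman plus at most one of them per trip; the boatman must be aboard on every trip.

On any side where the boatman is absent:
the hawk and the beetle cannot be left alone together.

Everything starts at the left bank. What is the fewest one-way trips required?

5

Counting alone: the boatman can take at most 1 across per trip to the right bank, so moving all 3 needs at least 3 loaded trips out, with a return between consecutive ones — at least 5 crossings.
The plan below uses exactly 5 crossings, so it is optimal:
1. Boatman goes to the right bank with the beetle.  [the left bank: the hawk, the lizard | the right bank: the beetle]
2. Boatman goes back to the left bank alone.  [the left bank: the hawk, the lizard | the right bank: the beetle]
3. Boatman goes to the right bank with the lizard.  [the left bank: the hawk | the right bank: the beetle, the lizard]
4. Boatman goes back to the left bank alone.  [the left bank: the hawk | the right bank: the beetle, the lizard]
5. Boatman goes to the right bank with the hawk.  [the left bank: — | the right bank: the beetle, the hawk, the lizard]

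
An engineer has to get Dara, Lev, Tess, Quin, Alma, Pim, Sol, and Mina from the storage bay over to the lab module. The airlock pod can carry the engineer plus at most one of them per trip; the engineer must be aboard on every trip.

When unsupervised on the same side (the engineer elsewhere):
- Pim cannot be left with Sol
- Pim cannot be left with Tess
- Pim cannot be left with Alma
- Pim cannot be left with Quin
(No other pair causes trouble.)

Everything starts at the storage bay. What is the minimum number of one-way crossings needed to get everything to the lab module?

impossible

Following every safe sequence of crossings from the start, the most of the 8 that can be at the lab module as the airlock pod arrives there on crossings 1, 3, 5, 7, 9 is 1, 2, 3, 4, 5 respectively; the best ever achieved is 5 of 8.
From crossing 11 on, no configuration arises that was not already reachable earlier: only 88 distinct safe configurations (who is on which side, and where the airlock pod is) can ever be reached, none of them has everyone across, and every continuation just revisits them. So no valid plan exists.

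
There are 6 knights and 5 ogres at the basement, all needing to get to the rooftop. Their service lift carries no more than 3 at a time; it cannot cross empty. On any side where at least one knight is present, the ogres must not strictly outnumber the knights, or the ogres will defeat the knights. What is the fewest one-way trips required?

9

Counting alone: each trip to the rooftop takes at most 3 across and each return brings at least 1 back, so after t trips out (and t−1 returns) at most 3t − (t−1) of the 11 are across; that first reaches 11 at t = 5, so at least 9 crossings are needed.
The plan below uses exactly 9 crossings, so it is optimal:
1. 3 ogres → the rooftop.  (the basement: 6K 2O; the rooftop: 0K 3O)
2. 1 ogre ← the basement.  (the basement: 6K 3O; the rooftop: 0K 2O)
3. 3 knights → the rooftop.  (the basement: 3K 3O; the rooftop: 3K 2O)
4. 1 knight ← the basement.  (the basement: 4K 3O; the rooftop: 2K 2O)
5. 2 knights and 1 ogre → the rooftop.  (the basement: 2K 2O; the rooftop: 4K 3O)
6. 1 knight ← the basement.  (the basement: 3K 2O; the rooftop: 3K 3O)
7. 2 knights and 1 ogre → the rooftop.  (the basement: 1K 1O; the rooftop: 5K 4O)
8. 1 knight ← the basement.  (the basement: 2K 1O; the rooftop: 4K 4O)
9. 2 knights and 1 ogre → the rooftop.  (the basement: 0K 0O; the rooftop: 6K 5O)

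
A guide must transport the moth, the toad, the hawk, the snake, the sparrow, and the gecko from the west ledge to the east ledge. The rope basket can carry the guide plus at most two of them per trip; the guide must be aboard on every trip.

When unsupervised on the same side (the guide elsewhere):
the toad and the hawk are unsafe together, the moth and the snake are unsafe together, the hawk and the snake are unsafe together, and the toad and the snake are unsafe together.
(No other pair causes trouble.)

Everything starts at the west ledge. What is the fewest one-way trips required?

9

Counting alone: the guide can take at most 2 across per trip to the east ledge, so moving all 6 needs at least 3 loaded trips out, with a return between consecutive ones — at least 5 crossings.
The safety rule pushes this higher. Following every safe sequence of crossings, the most of the 6 that can be at the east ledge as the rope basket arrives there on crossings 5, 7 is 4, 5 respectively — never all 6.
So no plan with fewer than 9 crossings exists, and this one achieves 9:
1. Guide goes to the east ledge with the snake and the toad.
2. Guide goes back to the west ledge with the toad.
3. Guide goes to the east ledge with the moth and the toad.
4. Guide goes back to the west ledge with the snake.
5. Guide goes to the east ledge with the hawk and the sparrow.
6. Guide goes back to the west ledge with the toad.
7. Guide goes to the east ledge with the gecko and the toad.
8. Guide goes back to the west ledge with the toad.
9. Guide goes to the east ledge with the snake and the toad.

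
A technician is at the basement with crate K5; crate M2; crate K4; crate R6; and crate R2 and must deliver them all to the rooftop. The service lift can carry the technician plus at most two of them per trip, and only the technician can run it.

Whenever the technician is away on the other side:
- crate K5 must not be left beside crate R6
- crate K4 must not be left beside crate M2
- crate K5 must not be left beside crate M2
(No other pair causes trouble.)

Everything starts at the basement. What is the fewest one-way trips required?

Counting alone: the technician can take at most 2 across per trip to the rooftop, so moving all 5 needs at least 3 loaded trips out, with a return between consecutive ones — at least 5 crossings.
The plan below uses exactly 5 crossings, so it is optimal:
1. Technician goes to the rooftop with crate K5 and crate M2.  [the basement: crate K4, crate R2, crate R6 | the rooftop: crate K5, crate M2]
2. Technician goes back to the basement with crate K5.  [the basement: crate K4, crate K5, crate R2, crate R6 | the rooftop: crate M2]
3. Technician goes to the rooftop with crate R2 and crate R6.  [the basement: crate K4, crate K5 | the rooftop: crate M2, crate R2, crate R6]
4. Technician goes back to the basement alone.  [the basement: crate K4, crate K5 | the rooftop: crate M2, crate R2, crate R6]
5. Technician goes to the rooftop with crate K4 and crate K5.  [the basement: — | the rooftop: crate K4, crate K5, crate M2, crate R2, crate R6]

5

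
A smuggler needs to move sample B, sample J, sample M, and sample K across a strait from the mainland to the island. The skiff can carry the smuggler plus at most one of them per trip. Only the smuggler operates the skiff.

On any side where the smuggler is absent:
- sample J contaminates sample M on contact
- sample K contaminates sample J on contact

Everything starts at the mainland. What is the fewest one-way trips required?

Counting alone: the smuggler can take at most 1 across per trip to the island, so moving all 4 needs at least 4 loaded trips out, with a return between consecutive ones — at least 7 crossings.
The safety rule pushes this higher. Following every safe sequence of crossings, the most of the 4 that can be at the island as the skiff arrives there on crossing 7 is 3 — never all 4.
So no plan with fewer than 9 crossings exists, and this one achieves 9:
1. Smuggler goes to the island with sample J.  [the mainland: sample B, sample K, sample M | the island: sample J]
2. Smuggler goes back to the mainland alone.  [the mainland: sample B, sample K, sample M | the island: sample J]
3. Smuggler goes to the island with sample B.  [the mainland: sample K, sample M | the island: sample B, sample J]
4. Smuggler goes back to the mainland alone.  [the mainland: sample K, sample M | the island: sample B, sample J]
5. Smuggler goes to the island with sample M.  [the mainland: sample K | the island: sample B, sample J, sample M]
6. Smuggler goes back to the mainland with sample J.  [the mainland: sample J, sample K | the island: sample B, sample M]
7. Smuggler goes to the island with sample K.  [the mainland: sample J | the island: sample B, sample K, sample M]
8. Smuggler goes back to the mainland alone.  [the mainland: sample J | the island: sample B, sample K, sample M]
9. Smuggler goes to the island with sample J.  [the mainland: — | the island: sample B, sample J, sample K, sample M]

9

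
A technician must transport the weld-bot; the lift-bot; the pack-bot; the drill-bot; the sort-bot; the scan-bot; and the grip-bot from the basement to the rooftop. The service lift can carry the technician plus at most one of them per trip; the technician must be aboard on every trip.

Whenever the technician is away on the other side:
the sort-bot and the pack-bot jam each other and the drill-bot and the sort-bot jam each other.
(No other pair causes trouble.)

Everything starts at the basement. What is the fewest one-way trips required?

Counting alone: the technician can take at most 1 across per trip to the rooftop, so moving all 7 needs at least 7 loaded trips out, with a return between consecutive ones — at least 13 crossings.
The safety rule pushes this higher. Following every safe sequence of crossings, the most of the 7 that can be at the rooftop as the service lift arrives there on crossing 13 is 6 — never all 7.
So no plan with fewer than 15 crossings exists, and this one achieves 15:
1. Technician goes to the rooftop with the sort-bot.  [the basement: the drill-bot, the grip-bot, the lift-bot, the pack-bot, the scan-bot, the weld-bot | the rooftop: the sort-bot]
2. Technician goes back to the basement alone.  [the basement: the drill-bot, the grip-bot, the lift-bot, the pack-bot, the scan-bot, the weld-bot | the rooftop: the sort-bot]
3. Technician goes to the rooftop with the weld-bot.  [the basement: the drill-bot, the grip-bot, the lift-bot, the pack-bot, the scan-bot | the rooftop: the sort-bot, the weld-bot]
4. Technician goes back to the basement alone.  [the basement: the drill-bot, the grip-bot, the lift-bot, the pack-bot, the scan-bot | the rooftop: the sort-bot, the weld-bot]
5. Technician goes to the rooftop with the lift-bot.  [the basement: the drill-bot, the grip-bot, the pack-bot, the scan-bot | the rooftop: the lift-bot, the sort-bot, the weld-bot]
6. Technician goes back to the basement alone.  [the basement: the drill-bot, the grip-bot, the pack-bot, the scan-bot | the rooftop: the lift-bot, the sort-bot, the weld-bot]
7. Technician goes to the rooftop with the pack-bot.  [the basement: the drill-bot, the grip-bot, the scan-bot | the rooftop: the lift-bot, the pack-bot, the sort-bot, the weld-bot]
8. Technician goes back to the basement with the sort-bot.  [the basement: the drill-bot, the grip-bot, the scan-bot, the sort-bot | the rooftop: the lift-bot, the pack-bot, the weld-bot]
9. Technician goes to the rooftop with the drill-bot.  [the basement: the grip-bot, the scan-bot, the sort-bot | the rooftop: the drill-bot, the lift-bot, the pack-bot, the weld-bot]
10. Technician goes back to the basement alone.  [the basement: the grip-bot, the scan-bot, the sort-bot | the rooftop: the drill-bot, the lift-bot, the pack-bot, the weld-bot]
11. Technician goes to the rooftop with the scan-bot.  [the basement: the grip-bot, the sort-bot | the rooftop: the drill-bot, the lift-bot, the pack-bot, the scan-bot, the weld-bot]
12. Technician goes back to the basement alone.  [the basement: the grip-bot, the sort-bot | the rooftop: the drill-bot, the lift-bot, the pack-bot, the scan-bot, the weld-bot]
13. Technician goes to the rooftop with the grip-bot.  [the basement: the sort-bot | the rooftop: the drill-bot, the grip-bot, the lift-bot, the pack-bot, the scan-bot, the weld-bot]
14. Technician goes back to the basement alone.  [the basement: the sort-bot | the rooftop: the drill-bot, the grip-bot, the lift-bot, the pack-bot, the scan-bot, the weld-bot]
15. Technician goes to the rooftop with the sort-bot.  [the basement: — | the rooftop: the drill-bot, the grip-bot, the lift-bot, the pack-bot, the scan-bot, the sort-bot, the weld-bot]

15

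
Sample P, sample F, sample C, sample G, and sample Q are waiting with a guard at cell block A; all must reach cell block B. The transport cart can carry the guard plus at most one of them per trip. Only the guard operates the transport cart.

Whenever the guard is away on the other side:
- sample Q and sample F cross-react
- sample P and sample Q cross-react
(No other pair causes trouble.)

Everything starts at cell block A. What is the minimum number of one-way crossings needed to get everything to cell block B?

Counting alone: the guard can take at most 1 across per trip to cell block B, so moving all 5 needs at least 5 loaded trips out, with a return between consecutive ones — at least 9 crossings.
The safety rule pushes this higher. Following every safe sequence of crossings, the most of the 5 that can be at cell block B as the transport cart arrives there on crossing 9 is 4 — never all 5.
So no plan with fewer than 11 crossings exists, and this one achieves 11:
1. Guard goes to cell block B with sample Q.
2. Guard goes back to cell block A alone.
3. Guard goes to cell block B with sample P.
4. Guard goes back to cell block A with sample Q.
5. Guard goes to cell block B with sample F.
6. Guard goes back to cell block A alone.
7. Guard goes to cell block B with sample C.
8. Guard goes back to cell block A alone.
9. Guard goes to cell block B with sample G.
10. Guard goes back to cell block A alone.
11. Guard goes to cell block B with sample Q.

11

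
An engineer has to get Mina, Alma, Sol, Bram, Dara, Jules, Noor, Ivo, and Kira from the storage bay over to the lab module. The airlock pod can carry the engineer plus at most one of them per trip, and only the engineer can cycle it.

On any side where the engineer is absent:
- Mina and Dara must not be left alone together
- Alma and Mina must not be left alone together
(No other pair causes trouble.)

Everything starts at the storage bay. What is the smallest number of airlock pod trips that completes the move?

Counting alone: the engineer can take at most 1 across per trip to the lab module, so moving all 9 needs at least 9 loaded trips out, with a return between consecutive ones — at least 17 crossings.
The safety rule pushes this higher. Following every safe sequence of crossings, the most of the 9 that can be at the lab module as the airlock pod arrives there on crossing 17 is 8 — never all 9.
So no plan with fewer than 19 crossings exists, and this one achieves 19:
1. Engineer goes to the lab module with Mina.  [the storage bay: Alma, Bram, Dara, Ivo, Jules, Kira, Noor, Sol | the lab module: Mina]
2. Engineer goes back to the storage bay alone.  [the storage bay: Alma, Bram, Dara, Ivo, Jules, Kira, Noor, Sol | the lab module: Mina]
3. Engineer goes to the lab module with Alma.  [the storage bay: Bram, Dara, Ivo, Jules, Kira, Noor, Sol | the lab module: Alma, Mina]
4. Engineer goes back to the storage bay with Mina.  [the storage bay: Bram, Dara, Ivo, Jules, Kira, Mina, Noor, Sol | the lab module: Alma]
5. Engineer goes to the lab module with Dara.  [the storage bay: Bram, Ivo, Jules, Kira, Mina, Noor, Sol | the lab module: Alma, Dara]
6. Engineer goes back to the storage bay alone.  [the storage bay: Bram, Ivo, Jules, Kira, Mina, Noor, Sol | the lab module: Alma, Dara]
7. Engineer goes to the lab module with Sol.  [the storage bay: Bram, Ivo, Jules, Kira, Mina, Noor | the lab module: Alma, Dara, Sol]
8. Engineer goes back to the storage bay alone.  [the storage bay: Bram, Ivo, Jules, Kira, Mina, Noor | the lab module: Alma, Dara, Sol]
9. Engineer goes to the lab module with Bram.  [the storage bay: Ivo, Jules, Kira, Mina, Noor | the lab module: Alma, Bram, Dara, Sol]
10. Engineer goes back to the storage bay alone.  [the storage bay: Ivo, Jules, Kira, Mina, Noor | the lab module: Alma, Bram, Dara, Sol]
11. Engineer goes to the lab module with Jules.  [the storage bay: Ivo, Kira, Mina, Noor | the lab module: Alma, Bram, Dara, Jules, Sol]
12. Engineer goes back to the storage bay alone.  [the storage bay: Ivo, Kira, Mina, Noor | the lab module: Alma, Bram, Dara, Jules, Sol]
13. Engineer goes to the lab module with Noor.  [the storage bay: Ivo, Kira, Mina | the lab module: Alma, Bram, Dara, Jules, Noor, Sol]
14. Engineer goes back to the storage bay alone.  [the storage bay: Ivo, Kira, Mina | the lab module: Alma, Bram, Dara, Jules, Noor, Sol]
15. Engineer goes to the lab module with Ivo.  [the storage bay: Kira, Mina | the lab module: Alma, Bram, Dara, Ivo, Jules, Noor, Sol]
16. Engineer goes back to the storage bay alone.  [the storage bay: Kira, Mina | the lab module: Alma, Bram, Dara, Ivo, Jules, Noor, Sol]
17. Engineer goes to the lab module with Kira.  [the storage bay: Mina | the lab module: Alma, Bram, Dara, Ivo, Jules, Kira, Noor, Sol]
18. Engineer goes back to the storage bay alone.  [the storage bay: Mina | the lab module: Alma, Bram, Dara, Ivo, Jules, Kira, Noor, Sol]
19. Engineer goes to the lab module with Mina.  [the storage bay: — | the lab module: Alma, Bram, Dara, Ivo, Jules, Kira, Mina, Noor, Sol]

19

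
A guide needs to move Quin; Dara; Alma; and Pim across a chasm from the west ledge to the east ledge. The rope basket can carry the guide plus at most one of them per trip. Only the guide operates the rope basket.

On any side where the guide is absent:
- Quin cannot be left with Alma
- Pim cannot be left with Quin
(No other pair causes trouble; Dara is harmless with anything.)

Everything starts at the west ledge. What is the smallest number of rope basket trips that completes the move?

9

Counting alone: the guide can take at most 1 across per trip to the east ledge, so moving all 4 needs at least 4 loaded trips out, with a return between consecutive ones — at least 7 crossings.
The safety rule pushes this higher. Following every safe sequence of crossings, the most of the 4 that can be at the east ledge as the rope basket arrives there on crossing 7 is 3 — never all 4.
So no plan with fewer than 9 crossings exists, and this one achieves 9:
1. Guide goes to the east ledge with Quin.
2. Guide goes back to the west ledge alone.
3. Guide goes to the east ledge with Dara.
4. Guide goes back to the west ledge alone.
5. Guide goes to the east ledge with Alma.
6. Guide goes back to the west ledge with Quin.
7. Guide goes to the east ledge with Pim.
8. Guide goes back to the west ledge alone.
9. Guide goes to the east ledge with Quin.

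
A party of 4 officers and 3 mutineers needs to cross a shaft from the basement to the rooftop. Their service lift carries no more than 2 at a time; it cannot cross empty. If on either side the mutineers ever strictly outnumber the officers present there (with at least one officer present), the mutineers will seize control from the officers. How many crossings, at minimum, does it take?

Counting alone: each trip to the rooftop takes at most 2 across and each return brings at least 1 back, so after t trips out (and t−1 returns) at most 2t − (t−1) of the 7 are across; that first reaches 7 at t = 6, so at least 11 crossings are needed.
The plan below uses exactly 11 crossings, so it is optimal:
1. 2 mutineers → the rooftop.  (the basement: 4O 1M; the rooftop: 0O 2M)
2. 1 mutineer ← the basement.  (the basement: 4O 2M; the rooftop: 0O 1M)
3. 2 mutineers → the rooftop.  (the basement: 4O 0M; the rooftop: 0O 3M)
4. 1 mutineer ← the basement.  (the basement: 4O 1M; the rooftop: 0O 2M)
5. 2 officers → the rooftop.  (the basement: 2O 1M; the rooftop: 2O 2M)
6. 1 mutineer ← the basement.  (the basement: 2O 2M; the rooftop: 2O 1M)
7. 1 officer and 1 mutineer → the rooftop.  (the basement: 1O 1M; the rooftop: 3O 2M)
8. 1 officer ← the basement.  (the basement: 2O 1M; the rooftop: 2O 2M)
9. 1 officer and 1 mutineer → the rooftop.  (the basement: 1O 0M; the rooftop: 3O 3M)
10. 1 mutineer ← the basement.  (the basement: 1O 1M; the rooftop: 3O 2M)
11. 1 officer and 1 mutineer → the rooftop.  (the basement: 0O 0M; the rooftop: 4O 3M)

11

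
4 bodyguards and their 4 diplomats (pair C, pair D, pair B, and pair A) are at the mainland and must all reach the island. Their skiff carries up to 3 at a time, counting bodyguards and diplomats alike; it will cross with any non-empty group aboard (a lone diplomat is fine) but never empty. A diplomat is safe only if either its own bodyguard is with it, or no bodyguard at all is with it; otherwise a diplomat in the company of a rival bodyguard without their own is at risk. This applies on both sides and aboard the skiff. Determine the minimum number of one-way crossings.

Counting alone: each trip to the island takes at most 3 across and each return brings at least 1 back, so after t trips out (and t−1 returns) at most 3t − (t−1) of the 8 are across; that first reaches 8 at t = 4, so at least 7 crossings are needed.
The safety rule pushes this higher. Following every safe sequence of crossings, the most of the 8 that can be at the island as the skiff arrives there on crossing 7 is 7 — never all 8.
So no plan with fewer than 9 crossings exists, and this one achieves 9:
1. bodyguard C and diplomat C cross → the island.
2. bodyguard C crosses ← the mainland.
3. bodyguard C, bodyguard D, and diplomat D cross → the island.
4. bodyguard C and diplomat C cross ← the mainland.
5. bodyguard A, bodyguard B, and bodyguard C cross → the island.
6. diplomat D crosses ← the mainland.
7. diplomat C and diplomat D cross → the island.
8. diplomat C crosses ← the mainland.
9. diplomat A, diplomat B, and diplomat C cross → the island.

9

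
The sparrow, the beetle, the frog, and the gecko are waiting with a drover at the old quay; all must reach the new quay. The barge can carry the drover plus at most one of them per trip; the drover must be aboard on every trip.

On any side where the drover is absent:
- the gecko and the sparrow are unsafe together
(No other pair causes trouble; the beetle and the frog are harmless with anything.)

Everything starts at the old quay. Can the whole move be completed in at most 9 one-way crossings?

Yes — this plan uses 7 crossings (≤ 9):
1. Drover goes to the new quay with the sparrow.  [the old quay: the beetle, the frog, the gecko | the new quay: the sparrow]
2. Drover goes back to the old quay alone.  [the old quay: the beetle, the frog, the gecko | the new quay: the sparrow]
3. Drover goes to the new quay with the beetle.  [the old quay: the frog, the gecko | the new quay: the beetle, the sparrow]
4. Drover goes back to the old quay alone.  [the old quay: the frog, the gecko | the new quay: the beetle, the sparrow]
5. Drover goes to the new quay with the frog.  [the old quay: the gecko | the new quay: the beetle, the frog, the sparrow]
6. Drover goes back to the old quay alone.  [the old quay: the gecko | the new quay: the beetle, the frog, the sparrow]
7. Drover goes to the new quay with the gecko.  [the old quay: — | the new quay: the beetle, the frog, the gecko, the sparrow]

Yes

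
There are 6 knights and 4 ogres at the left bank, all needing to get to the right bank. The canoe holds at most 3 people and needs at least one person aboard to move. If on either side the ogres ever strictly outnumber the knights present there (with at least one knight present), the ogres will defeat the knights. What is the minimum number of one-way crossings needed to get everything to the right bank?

9

Counting alone: each trip to the right bank takes at most 3 across and each return brings at least 1 back, so after t trips out (and t−1 returns) at most 3t − (t−1) of the 10 are across; that first reaches 10 at t = 5, so at least 9 crossings are needed.
The plan below uses exactly 9 crossings, so it is optimal:
1. 2 ogres → the right bank.  (the left bank: 6K 2O; the right bank: 0K 2O)
2. 1 ogre ← the left bank.  (the left bank: 6K 3O; the right bank: 0K 1O)
3. 3 ogres → the right bank.  (the left bank: 6K 0O; the right bank: 0K 4O)
4. 1 ogre ← the left bank.  (the left bank: 6K 1O; the right bank: 0K 3O)
5. 3 knights → the right bank.  (the left bank: 3K 1O; the right bank: 3K 3O)
6. 1 ogre ← the left bank.  (the left bank: 3K 2O; the right bank: 3K 2O)
7. 1 knight and 2 ogres → the right bank.  (the left bank: 2K 0O; the right bank: 4K 4O)
8. 1 ogre ← the left bank.  (the left bank: 2K 1O; the right bank: 4K 3O)
9. 2 knights and 1 ogre → the right bank.  (the left bank: 0K 0O; the right bank: 6K 4O)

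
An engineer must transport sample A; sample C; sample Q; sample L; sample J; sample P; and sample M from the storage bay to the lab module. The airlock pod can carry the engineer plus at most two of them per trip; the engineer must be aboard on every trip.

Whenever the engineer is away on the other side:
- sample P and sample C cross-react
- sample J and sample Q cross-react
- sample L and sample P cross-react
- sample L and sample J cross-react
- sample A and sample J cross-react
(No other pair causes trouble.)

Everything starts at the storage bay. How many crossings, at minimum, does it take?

Counting alone: the engineer can take at most 2 across per trip to the lab module, so moving all 7 needs at least 4 loaded trips out, with a return between consecutive ones — at least 7 crossings.
The safety rule pushes this higher. Following every safe sequence of crossings, the most of the 7 that can be at the lab module as the airlock pod arrives there on crossing 7 is 6 — never all 7.
So no plan with fewer than 9 crossings exists, and this one achieves 9:
1. Engineer goes to the lab module with sample J and sample P.
2. Engineer goes back to the storage bay alone.
3. Engineer goes to the lab module with sample A.
4. Engineer goes back to the storage bay with sample J.
5. Engineer goes to the lab module with sample L and sample Q.
6. Engineer goes back to the storage bay with sample P.
7. Engineer goes to the lab module with sample C and sample M.
8. Engineer goes back to the storage bay alone.
9. Engineer goes to the lab module with sample J and sample P.

9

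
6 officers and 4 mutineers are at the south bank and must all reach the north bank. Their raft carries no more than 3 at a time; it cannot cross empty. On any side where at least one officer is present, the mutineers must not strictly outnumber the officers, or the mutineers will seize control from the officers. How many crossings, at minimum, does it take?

9

Counting alone: each trip to the north bank takes at most 3 across and each return brings at least 1 back, so after t trips out (and t−1 returns) at most 3t − (t−1) of the 10 are across; that first reaches 10 at t = 5, so at least 9 crossings are needed.
The plan below uses exactly 9 crossings, so it is optimal:
1. 2 mutineers → the north bank.  (the south bank: 6O 2M; the north bank: 0O 2M)
2. 1 mutineer ← the south bank.  (the south bank: 6O 3M; the north bank: 0O 1M)
3. 3 mutineers → the north bank.  (the south bank: 6O 0M; the north bank: 0O 4M)
4. 1 mutineer ← the south bank.  (the south bank: 6O 1M; the north bank: 0O 3M)
5. 3 officers → the north bank.  (the south bank: 3O 1M; the north bank: 3O 3M)
6. 1 mutineer ← the south bank.  (the south bank: 3O 2M; the north bank: 3O 2M)
7. 1 officer and 2 mutineers → the north bank.  (the south bank: 2O 0M; the north bank: 4O 4M)
8. 1 mutineer ← the south bank.  (the south bank: 2O 1M; the north bank: 4O 3M)
9. 2 officers and 1 mutineer → the north bank.  (the south bank: 0O 0M; the north bank: 6O 4M)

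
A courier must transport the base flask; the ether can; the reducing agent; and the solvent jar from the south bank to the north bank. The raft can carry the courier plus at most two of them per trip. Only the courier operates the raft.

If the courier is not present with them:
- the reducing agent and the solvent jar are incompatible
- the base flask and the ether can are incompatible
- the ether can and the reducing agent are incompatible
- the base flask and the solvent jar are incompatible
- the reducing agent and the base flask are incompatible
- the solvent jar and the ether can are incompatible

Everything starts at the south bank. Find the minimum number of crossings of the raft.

Whatever the first load, the items left behind include a forbidden pair without the courier. No opening move is safe, so no plan exists.

impossible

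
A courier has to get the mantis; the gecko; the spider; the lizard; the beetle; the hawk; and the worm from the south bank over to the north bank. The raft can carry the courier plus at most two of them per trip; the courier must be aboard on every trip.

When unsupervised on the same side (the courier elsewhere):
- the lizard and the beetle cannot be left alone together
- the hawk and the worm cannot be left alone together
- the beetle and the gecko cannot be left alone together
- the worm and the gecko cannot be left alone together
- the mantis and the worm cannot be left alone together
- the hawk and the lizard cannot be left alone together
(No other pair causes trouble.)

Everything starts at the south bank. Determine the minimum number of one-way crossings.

Whatever the first load, the items left behind include a forbidden pair without the courier. No opening move is safe, so no plan exists.

impossible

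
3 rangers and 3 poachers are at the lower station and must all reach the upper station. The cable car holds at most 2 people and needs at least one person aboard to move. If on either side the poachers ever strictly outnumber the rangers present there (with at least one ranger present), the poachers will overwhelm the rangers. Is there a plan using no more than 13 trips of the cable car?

Yes

Yes — this plan uses 11 crossings (≤ 13):
1. 2 poachers → the upper station.  (the lower station: 3R 1P; the upper station: 0R 2P)
2. 1 poacher ← the lower station.  (the lower station: 3R 2P; the upper station: 0R 1P)
3. 2 poachers → the upper station.  (the lower station: 3R 0P; the upper station: 0R 3P)
4. 1 poacher ← the lower station.  (the lower station: 3R 1P; the upper station: 0R 2P)
5. 2 rangers → the upper station.  (the lower station: 1R 1P; the upper station: 2R 2P)
6. 1 ranger and 1 poacher ← the lower station.  (the lower station: 2R 2P; the upper station: 1R 1P)
7. 2 rangers → the upper station.  (the lower station: 0R 2P; the upper station: 3R 1P)
8. 1 poacher ← the lower station.  (the lower station: 0R 3P; the upper station: 3R 0P)
9. 2 poachers → the upper station.  (the lower station: 0R 1P; the upper station: 3R 2P)
10. 1 poacher ← the lower station.  (the lower station: 0R 2P; the upper station: 3R 1P)
11. 2 poachers → the upper station.  (the lower station: 0R 0P; the upper station: 3R 3P)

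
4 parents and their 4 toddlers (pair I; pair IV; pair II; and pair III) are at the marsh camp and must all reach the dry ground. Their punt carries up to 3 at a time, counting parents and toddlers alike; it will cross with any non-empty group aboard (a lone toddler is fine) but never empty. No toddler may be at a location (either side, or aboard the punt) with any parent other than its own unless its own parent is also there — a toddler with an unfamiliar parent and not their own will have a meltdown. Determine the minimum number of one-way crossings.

9

Counting alone: each trip to the dry ground takes at most 3 across and each return brings at least 1 back, so after t trips out (and t−1 returns) at most 3t − (t−1) of the 8 are across; that first reaches 8 at t = 4, so at least 7 crossings are needed.
The safety rule pushes this higher. Following every safe sequence of crossings, the most of the 8 that can be at the dry ground as the punt arrives there on crossing 7 is 7 — never all 8.
So no plan with fewer than 9 crossings exists, and this one achieves 9:
1. parent I and toddler I cross → the dry ground.
2. parent I crosses ← the marsh camp.
3. parent I, parent IV, and toddler IV cross → the dry ground.
4. parent I and toddler I cross ← the marsh camp.
5. parent I, parent II, and parent III cross → the dry ground.
6. toddler IV crosses ← the marsh camp.
7. toddler I and toddler IV cross → the dry ground.
8. toddler I crosses ← the marsh camp.
9. toddler I, toddler II, and toddler III cross → the dry ground.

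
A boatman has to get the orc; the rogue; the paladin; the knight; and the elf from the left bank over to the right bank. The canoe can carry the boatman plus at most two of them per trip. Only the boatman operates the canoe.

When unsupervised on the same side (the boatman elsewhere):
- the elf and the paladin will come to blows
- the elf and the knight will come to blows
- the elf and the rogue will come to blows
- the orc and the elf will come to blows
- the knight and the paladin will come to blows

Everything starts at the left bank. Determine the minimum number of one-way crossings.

7

Counting alone: the boatman can take at most 2 across per trip to the right bank, so moving all 5 needs at least 3 loaded trips out, with a return between consecutive ones — at least 5 crossings.
The safety rule pushes this higher. Following every safe sequence of crossings, the most of the 5 that can be at the right bank as the canoe arrives there on crossing 5 is 4 — never all 5.
So no plan with fewer than 7 crossings exists, and this one achieves 7:
1. Boatman goes to the right bank with the elf and the paladin.
2. Boatman goes back to the left bank with the paladin.
3. Boatman goes to the right bank with the orc and the paladin.
4. Boatman goes back to the left bank with the elf.
5. Boatman goes to the right bank with the knight and the rogue.
6. Boatman goes back to the left bank with the paladin.
7. Boatman goes to the right bank with the elf and the paladin.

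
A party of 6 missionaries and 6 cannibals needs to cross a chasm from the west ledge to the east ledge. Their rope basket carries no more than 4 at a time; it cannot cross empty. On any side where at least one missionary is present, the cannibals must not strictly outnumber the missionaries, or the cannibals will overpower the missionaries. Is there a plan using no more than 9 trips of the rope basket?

Yes — this plan uses 9 crossings (≤ 9):
1. 2 cannibals → the east ledge.  (the west ledge: 6M 4C; the east ledge: 0M 2C)
2. 1 cannibal ← the west ledge.  (the west ledge: 6M 5C; the east ledge: 0M 1C)
3. 4 cannibals → the east ledge.  (the west ledge: 6M 1C; the east ledge: 0M 5C)
4. 1 cannibal ← the west ledge.  (the west ledge: 6M 2C; the east ledge: 0M 4C)
5. 4 missionaries → the east ledge.  (the west ledge: 2M 2C; the east ledge: 4M 4C)
6. 1 missionary and 1 cannibal ← the west ledge.  (the west ledge: 3M 3C; the east ledge: 3M 3C)
7. 2 missionaries and 2 cannibals → the east ledge.  (the west ledge: 1M 1C; the east ledge: 5M 5C)
8. 1 missionary and 1 cannibal ← the west ledge.  (the west ledge: 2M 2C; the east ledge: 4M 4C)
9. 2 missionaries and 2 cannibals → the east ledge.  (the west ledge: 0M 0C; the east ledge: 6M 6C)

Yes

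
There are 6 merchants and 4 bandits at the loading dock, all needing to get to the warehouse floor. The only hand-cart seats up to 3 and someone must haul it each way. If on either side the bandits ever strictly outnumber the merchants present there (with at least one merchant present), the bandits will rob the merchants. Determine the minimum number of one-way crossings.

Counting alone: each trip to the warehouse floor takes at most 3 across and each return brings at least 1 back, so after t trips out (and t−1 returns) at most 3t − (t−1) of the 10 are across; that first reaches 10 at t = 5, so at least 9 crossings are needed.
The plan below uses exactly 9 crossings, so it is optimal:
1. 2 bandits → the warehouse floor.  (the loading dock: 6M 2B; the warehouse floor: 0M 2B)
2. 1 bandit ← the loading dock.  (the loading dock: 6M 3B; the warehouse floor: 0M 1B)
3. 3 bandits → the warehouse floor.  (the loading dock: 6M 0B; the warehouse floor: 0M 4B)
4. 1 bandit ← the loading dock.  (the loading dock: 6M 1B; the warehouse floor: 0M 3B)
5. 3 merchants → the warehouse floor.  (the loading dock: 3M 1B; the warehouse floor: 3M 3B)
6. 1 bandit ← the loading dock.  (the loading dock: 3M 2B; the warehouse floor: 3M 2B)
7. 1 merchant and 2 bandits → the warehouse floor.  (the loading dock: 2M 0B; the warehouse floor: 4M 4B)
8. 1 bandit ← the loading dock.  (the loading dock: 2M 1B; the warehouse floor: 4M 3B)
9. 2 merchants and 1 bandit → the warehouse floor.  (the loading dock: 0M 0B; the warehouse floor: 6M 4B)

9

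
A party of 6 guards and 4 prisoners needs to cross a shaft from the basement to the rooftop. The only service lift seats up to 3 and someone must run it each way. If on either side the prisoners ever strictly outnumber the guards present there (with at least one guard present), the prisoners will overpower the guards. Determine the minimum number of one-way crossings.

Counting alone: each trip to the rooftop takes at most 3 across and each return brings at least 1 back, so after t trips out (and t−1 returns) at most 3t − (t−1) of the 10 are across; that first reaches 10 at t = 5, so at least 9 crossings are needed.
The plan below uses exactly 9 crossings, so it is optimal:
1. 2 prisoners → the rooftop.  (the basement: 6G 2P; the rooftop: 0G 2P)
2. 1 prisoner ← the basement.  (the basement: 6G 3P; the rooftop: 0G 1P)
3. 3 prisoners → the rooftop.  (the basement: 6G 0P; the rooftop: 0G 4P)
4. 1 prisoner ← the basement.  (the basement: 6G 1P; the rooftop: 0G 3P)
5. 3 guards → the rooftop.  (the basement: 3G 1P; the rooftop: 3G 3P)
6. 1 prisoner ← the basement.  (the basement: 3G 2P; the rooftop: 3G 2P)
7. 1 guard and 2 prisoners → the rooftop.  (the basement: 2G 0P; the rooftop: 4G 4P)
8. 1 prisoner ← the basement.  (the basement: 2G 1P; the rooftop: 4G 3P)
9. 2 guards and 1 prisoner → the rooftop.  (the basement: 0G 0P; the rooftop: 6G 4P)

9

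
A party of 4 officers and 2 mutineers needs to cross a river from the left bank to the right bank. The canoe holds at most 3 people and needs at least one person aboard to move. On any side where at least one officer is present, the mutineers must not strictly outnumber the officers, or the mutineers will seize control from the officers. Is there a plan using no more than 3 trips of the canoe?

No

Counting alone: each trip to the right bank takes at most 3 across and each return brings at least 1 back, so after t trips out (and t−1 returns) at most 3t − (t−1) of the 6 are across; that first reaches 6 at t = 3, so at least 5 crossings are needed.
Since 3 < 5, 3 crossings cannot be enough. (The shortest complete plan in fact takes 5:)
1. 2 mutineers → the right bank.  (the left bank: 4O 0M; the right bank: 0O 2M)
2. 1 mutineer ← the left bank.  (the left bank: 4O 1M; the right bank: 0O 1M)
3. 2 officers and 1 mutineer → the right bank.  (the left bank: 2O 0M; the right bank: 2O 2M)
4. 1 mutineer ← the left bank.  (the left bank: 2O 1M; the right bank: 2O 1M)
5. 2 officers and 1 mutineer → the right bank.  (the left bank: 0O 0M; the right bank: 4O 2M)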